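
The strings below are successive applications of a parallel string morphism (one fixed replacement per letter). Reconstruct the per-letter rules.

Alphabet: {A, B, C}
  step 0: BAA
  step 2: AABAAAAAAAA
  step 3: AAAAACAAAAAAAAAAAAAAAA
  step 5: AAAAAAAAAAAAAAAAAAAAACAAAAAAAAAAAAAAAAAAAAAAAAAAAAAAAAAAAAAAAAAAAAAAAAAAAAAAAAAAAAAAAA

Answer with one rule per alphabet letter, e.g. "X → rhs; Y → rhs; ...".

A->AA, B->AC, C->B

  step 2 ⇒ step 3: AABAAAAAAAA ⇒ AA·AA·AC·AA·AA·AA·AA·AA·AA·AA·AA
    A ↦ AA
    B ↦ AC
    C ↦ B  (constrained at step 3)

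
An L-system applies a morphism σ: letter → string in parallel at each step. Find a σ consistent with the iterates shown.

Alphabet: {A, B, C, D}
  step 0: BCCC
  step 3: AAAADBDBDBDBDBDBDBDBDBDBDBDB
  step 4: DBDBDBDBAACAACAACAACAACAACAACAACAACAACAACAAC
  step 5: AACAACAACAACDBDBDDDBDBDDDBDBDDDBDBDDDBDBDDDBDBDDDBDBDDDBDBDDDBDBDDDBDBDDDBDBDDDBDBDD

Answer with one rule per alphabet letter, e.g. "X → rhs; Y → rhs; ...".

  step 4 ⇒ step 5: DBDBDBDBAACAACAACAACAACAACAACAACAACAACAACAAC ⇒ AA·C·AA·C·AA·C·AA·C·DB·DB·DD·DB·DB·DD·DB·DB·DD·DB·DB·DD·DB·DB·DD·DB·DB·DD·DB·DB·DD·DB·DB·DD·DB·DB·DD·DB·DB·DD·DB·DB·DD·DB·DB·DD
    A ↦ DB
    B ↦ C
    C ↦ DD
    D ↦ AA

A->DB, B->C, C->DD, D->AA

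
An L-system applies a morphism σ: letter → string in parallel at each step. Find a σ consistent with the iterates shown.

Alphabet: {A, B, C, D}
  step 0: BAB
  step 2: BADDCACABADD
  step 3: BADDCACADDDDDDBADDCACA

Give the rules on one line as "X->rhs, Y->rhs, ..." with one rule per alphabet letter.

  step 2 ⇒ step 3: BADDCACABADD ⇒ BA·DD·CA·CA·D·DD·D·DD·BA·DD·CA·CA
    A ↦ DD
    B ↦ BA
    C ↦ D
    D ↦ CA

A->DD, B->BA, C->D, D->CA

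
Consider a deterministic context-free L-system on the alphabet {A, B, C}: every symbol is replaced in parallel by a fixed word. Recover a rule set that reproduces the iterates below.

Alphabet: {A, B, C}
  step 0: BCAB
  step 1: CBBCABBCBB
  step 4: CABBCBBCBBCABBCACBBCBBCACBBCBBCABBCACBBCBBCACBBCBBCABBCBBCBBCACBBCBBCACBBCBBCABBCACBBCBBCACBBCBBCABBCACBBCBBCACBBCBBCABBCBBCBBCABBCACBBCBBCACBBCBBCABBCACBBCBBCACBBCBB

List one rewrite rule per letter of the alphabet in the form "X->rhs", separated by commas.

  step 0 ⇒ step 1: BCAB ⇒ CBB·CA·BB·CBB
    A ↦ BB
    B ↦ CBB
    C ↦ CA

A->BB, B->CBB, C->CA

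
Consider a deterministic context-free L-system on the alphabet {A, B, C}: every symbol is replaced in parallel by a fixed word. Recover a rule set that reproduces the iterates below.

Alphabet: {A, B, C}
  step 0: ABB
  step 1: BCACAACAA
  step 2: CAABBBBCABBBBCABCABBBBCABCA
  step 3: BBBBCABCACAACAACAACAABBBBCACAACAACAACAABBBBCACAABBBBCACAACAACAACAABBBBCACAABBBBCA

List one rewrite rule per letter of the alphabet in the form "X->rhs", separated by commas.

  step 2 ⇒ step 3: CAABBBBCABBBBCABCABBBBCABCA ⇒ BBB·BCA·BCA·CAA·CAA·CAA·CAA·BBB·BCA·CAA·CAA·CAA·CAA·BBB·BCA·CAA·BBB·BCA·CAA·CAA·CAA·CAA·BBB·BCA·CAA·BBB·BCA
    A ↦ BCA
    B ↦ CAA
    C ↦ BBB

A->BCA, B->CAA, C->BBB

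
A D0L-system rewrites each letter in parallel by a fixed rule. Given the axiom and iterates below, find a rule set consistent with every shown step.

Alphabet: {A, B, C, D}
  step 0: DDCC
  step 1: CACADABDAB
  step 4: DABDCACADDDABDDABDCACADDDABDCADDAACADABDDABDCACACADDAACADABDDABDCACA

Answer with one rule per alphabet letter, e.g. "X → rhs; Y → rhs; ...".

A->D, B->DAA, C->DAB, D->CA

  step 0 ⇒ step 1: DDCC ⇒ CA·CA·DAB·DAB
    C ↦ DAB
    D ↦ CA
    A ↦ D  (constrained at step 1)
    B ↦ DAA  (constrained at step 1)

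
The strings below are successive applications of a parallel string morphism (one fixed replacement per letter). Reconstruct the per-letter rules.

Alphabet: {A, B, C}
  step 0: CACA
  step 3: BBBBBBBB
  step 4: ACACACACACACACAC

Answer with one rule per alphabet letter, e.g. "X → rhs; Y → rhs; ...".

  step 3 ⇒ step 4: BBBBBBBB ⇒ AC·AC·AC·AC·AC·AC·AC·AC
    B ↦ AC
    A ↦ B  (constrained at step 0)
    C ↦ B  (constrained at step 0)

A->B, B->AC, C->B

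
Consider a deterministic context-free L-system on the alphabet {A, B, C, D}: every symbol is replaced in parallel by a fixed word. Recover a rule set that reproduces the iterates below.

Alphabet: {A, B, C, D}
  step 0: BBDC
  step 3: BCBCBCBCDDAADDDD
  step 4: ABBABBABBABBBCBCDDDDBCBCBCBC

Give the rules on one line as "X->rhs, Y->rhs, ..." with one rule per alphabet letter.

  step 3 ⇒ step 4: BCBCBCBCDDAADDDD ⇒ A·BB·A·BB·A·BB·A·BB·BC·BC·DD·DD·BC·BC·BC·BC
    A ↦ DD
    B ↦ A
    C ↦ BB
    D ↦ BC

A->DD, B->A, C->BB, D->BC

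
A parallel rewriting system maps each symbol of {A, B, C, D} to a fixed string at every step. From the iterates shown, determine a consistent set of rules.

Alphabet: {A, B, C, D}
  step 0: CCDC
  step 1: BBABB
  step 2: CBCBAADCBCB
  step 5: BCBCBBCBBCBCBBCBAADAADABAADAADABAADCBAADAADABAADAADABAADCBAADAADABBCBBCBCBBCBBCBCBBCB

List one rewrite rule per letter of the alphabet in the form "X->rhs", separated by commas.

  step 1 ⇒ step 2: BBABB ⇒ CB·CB·AAD·CB·CB
    A ↦ AAD
    B ↦ CB
  step 0 ⇒ step 1: CCDC ⇒ B·B·AB·B
    C ↦ B
  step 0 ⇒ step 1: CCDC ⇒ B·B·AB·B
    D ↦ AB

A->AAD, B->CB, C->B, D->AB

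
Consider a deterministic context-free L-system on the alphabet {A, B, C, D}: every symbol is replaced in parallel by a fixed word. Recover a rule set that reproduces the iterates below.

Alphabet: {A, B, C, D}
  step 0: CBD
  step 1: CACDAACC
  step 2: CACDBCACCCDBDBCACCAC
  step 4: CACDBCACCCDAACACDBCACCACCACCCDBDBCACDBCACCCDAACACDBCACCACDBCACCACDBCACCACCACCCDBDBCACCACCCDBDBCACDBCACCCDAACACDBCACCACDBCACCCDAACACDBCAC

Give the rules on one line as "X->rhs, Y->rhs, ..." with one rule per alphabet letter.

A->DB, B->DAA, C->CAC, D->CC

  step 1 ⇒ step 2: CACDAACC ⇒ CAC·DB·CAC·CC·DB·DB·CAC·CAC
    A ↦ DB
    C ↦ CAC
    D ↦ CC
  step 0 ⇒ step 1: CBD ⇒ CAC·DAA·CC
    B ↦ DAA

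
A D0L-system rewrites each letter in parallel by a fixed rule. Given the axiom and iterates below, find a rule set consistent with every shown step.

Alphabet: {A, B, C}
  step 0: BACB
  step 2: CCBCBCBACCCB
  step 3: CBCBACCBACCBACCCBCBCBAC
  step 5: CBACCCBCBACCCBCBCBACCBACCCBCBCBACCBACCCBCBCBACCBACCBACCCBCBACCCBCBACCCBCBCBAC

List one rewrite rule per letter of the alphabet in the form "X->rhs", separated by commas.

A->C, B->AC, C->CB

  step 2 ⇒ step 3: CCBCBCBACCCB ⇒ CB·CB·AC·CB·AC·CB·AC·C·CB·CB·CB·AC
    A ↦ C
    B ↦ AC
    C ↦ CB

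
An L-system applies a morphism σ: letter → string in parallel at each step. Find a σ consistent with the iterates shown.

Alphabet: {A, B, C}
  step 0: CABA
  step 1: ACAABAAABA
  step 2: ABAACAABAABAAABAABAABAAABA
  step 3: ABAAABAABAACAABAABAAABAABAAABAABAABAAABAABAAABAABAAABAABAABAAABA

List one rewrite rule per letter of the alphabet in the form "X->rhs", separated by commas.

  step 2 ⇒ step 3: ABAACAABAABAAABAABAABAAABA ⇒ ABA·A·ABA·ABA·ACA·ABA·ABA·A·ABA·ABA·A·ABA·ABA·ABA·A·ABA·ABA·A·ABA·ABA·A·ABA·ABA·ABA·A·ABA
    A ↦ ABA
    B ↦ A
    C ↦ ACA

A->ABA, B->A, C->ACA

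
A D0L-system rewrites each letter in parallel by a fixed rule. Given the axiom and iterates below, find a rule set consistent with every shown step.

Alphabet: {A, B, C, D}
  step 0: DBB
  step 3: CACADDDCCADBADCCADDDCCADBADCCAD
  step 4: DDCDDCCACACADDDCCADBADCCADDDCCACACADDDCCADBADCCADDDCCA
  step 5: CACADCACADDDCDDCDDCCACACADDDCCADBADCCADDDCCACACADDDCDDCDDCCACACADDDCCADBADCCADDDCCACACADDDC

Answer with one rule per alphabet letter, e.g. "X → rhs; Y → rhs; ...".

A->DC, B->DBA, C->D, D->CA

  step 4 ⇒ step 5: DDCDDCCACACADDDCCADBADCCADDDCCACACADDDCCADBADCCADDDCCA ⇒ CA·CA·D·CA·CA·D·D·DC·D·DC·D·DC·CA·CA·CA·D·D·DC·CA·DBA·DC·CA·D·D·DC·CA·CA·CA·D·D·DC·D·DC·D·DC·CA·CA·CA·D·D·DC·CA·DBA·DC·CA·D·D·DC·CA·CA·CA·D·D·DC
    A ↦ DC
    B ↦ DBA
    C ↦ D
    D ↦ CA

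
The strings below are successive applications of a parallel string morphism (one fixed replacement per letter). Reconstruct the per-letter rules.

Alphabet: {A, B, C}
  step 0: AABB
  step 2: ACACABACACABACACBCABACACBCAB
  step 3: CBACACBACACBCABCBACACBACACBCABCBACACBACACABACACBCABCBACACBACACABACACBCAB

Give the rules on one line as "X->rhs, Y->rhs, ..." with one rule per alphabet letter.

  step 2 ⇒ step 3: ACACABACACABACACBCABACACBCAB ⇒ CB·ACA·CB·ACA·CB·CAB·CB·ACA·CB·ACA·CB·CAB·CB·ACA·CB·ACA·CAB·ACA·CB·CAB·CB·ACA·CB·ACA·CAB·ACA·CB·CAB
    A ↦ CB
    B ↦ CAB
    C ↦ ACA

A->CB, B->CAB, C->ACA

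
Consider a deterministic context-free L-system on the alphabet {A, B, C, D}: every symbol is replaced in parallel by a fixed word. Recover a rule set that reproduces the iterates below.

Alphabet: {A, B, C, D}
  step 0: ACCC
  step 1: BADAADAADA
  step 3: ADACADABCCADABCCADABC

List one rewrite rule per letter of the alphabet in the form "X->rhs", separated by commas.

A->B, B->C, C->ADA, D->CA

  step 0 ⇒ step 1: ACCC ⇒ B·ADA·ADA·ADA
    A ↦ B
    C ↦ ADA
    B ↦ C  (constrained at step 1)
    D ↦ CA  (constrained at step 1)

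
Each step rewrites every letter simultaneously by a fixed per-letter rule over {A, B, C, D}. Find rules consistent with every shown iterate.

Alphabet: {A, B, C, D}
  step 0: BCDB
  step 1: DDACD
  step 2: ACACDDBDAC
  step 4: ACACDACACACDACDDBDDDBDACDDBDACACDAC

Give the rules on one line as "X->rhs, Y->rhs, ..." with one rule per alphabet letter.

  step 1 ⇒ step 2: DDACD ⇒ AC·AC·DDB·D·AC
    A ↦ DDB
    C ↦ D
    D ↦ AC
  step 0 ⇒ step 1: BCDB ⇒ D·D·AC·D
    B ↦ D

A->DDB, B->D, C->D, D->AC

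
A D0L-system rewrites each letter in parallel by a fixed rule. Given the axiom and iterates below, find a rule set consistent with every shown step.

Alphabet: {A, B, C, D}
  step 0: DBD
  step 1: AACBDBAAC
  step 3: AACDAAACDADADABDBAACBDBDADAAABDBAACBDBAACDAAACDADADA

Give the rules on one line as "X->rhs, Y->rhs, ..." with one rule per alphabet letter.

A->DA, B->BDB, C->AA, D->AAC

  step 0 ⇒ step 1: DBD ⇒ AAC·BDB·AAC
    B ↦ BDB
    D ↦ AAC
    A ↦ DA  (constrained at step 1)
    C ↦ AA  (constrained at step 1)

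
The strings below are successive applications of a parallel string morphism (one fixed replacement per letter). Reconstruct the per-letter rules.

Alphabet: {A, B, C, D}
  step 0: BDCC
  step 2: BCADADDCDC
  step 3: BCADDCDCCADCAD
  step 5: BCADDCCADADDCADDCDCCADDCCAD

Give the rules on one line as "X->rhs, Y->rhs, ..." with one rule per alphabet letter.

  step 2 ⇒ step 3: BCADADDCDC ⇒ BC·AD·D·C·D·C·C·AD·C·AD
    A ↦ D
    B ↦ BC
    C ↦ AD
    D ↦ C

A->D, B->BC, C->AD, D->C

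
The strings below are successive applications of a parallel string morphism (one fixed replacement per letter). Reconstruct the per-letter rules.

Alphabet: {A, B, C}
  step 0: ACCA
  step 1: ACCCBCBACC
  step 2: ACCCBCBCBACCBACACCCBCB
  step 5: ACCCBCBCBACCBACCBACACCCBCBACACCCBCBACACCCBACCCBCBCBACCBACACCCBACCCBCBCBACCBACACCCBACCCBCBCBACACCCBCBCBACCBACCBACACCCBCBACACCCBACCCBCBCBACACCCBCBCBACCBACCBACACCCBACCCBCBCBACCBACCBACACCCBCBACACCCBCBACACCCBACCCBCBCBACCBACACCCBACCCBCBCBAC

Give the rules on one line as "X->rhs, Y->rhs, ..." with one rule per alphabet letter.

  step 1 ⇒ step 2: ACCCBCBACC ⇒ ACC·CB·CB·CB·AC·CB·AC·ACC·CB·CB
    A ↦ ACC
    B ↦ AC
    C ↦ CB

A->ACC, B->AC, C->CB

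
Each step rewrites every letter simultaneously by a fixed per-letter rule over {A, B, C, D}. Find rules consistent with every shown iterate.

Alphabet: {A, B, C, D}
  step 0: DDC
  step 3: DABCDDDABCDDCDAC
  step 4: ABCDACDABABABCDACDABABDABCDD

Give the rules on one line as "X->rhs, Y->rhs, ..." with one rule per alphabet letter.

A->CD, B->AC, C->D, D->AB

  step 3 ⇒ step 4: DABCDDDABCDDCDAC ⇒ AB·CD·AC·D·AB·AB·AB·CD·AC·D·AB·AB·D·AB·CD·D
    A ↦ CD
    B ↦ AC
    C ↦ D
    D ↦ AB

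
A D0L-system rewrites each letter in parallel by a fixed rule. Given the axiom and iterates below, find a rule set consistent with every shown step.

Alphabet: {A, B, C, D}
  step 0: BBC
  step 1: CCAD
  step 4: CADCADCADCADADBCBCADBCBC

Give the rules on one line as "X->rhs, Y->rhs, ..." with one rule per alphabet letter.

A->BC, B->C, C->AD, D->BC

  step 0 ⇒ step 1: BBC ⇒ C·C·AD
    B ↦ C
    C ↦ AD
    A ↦ BC  (constrained at step 1)
    D ↦ BC  (constrained at step 1)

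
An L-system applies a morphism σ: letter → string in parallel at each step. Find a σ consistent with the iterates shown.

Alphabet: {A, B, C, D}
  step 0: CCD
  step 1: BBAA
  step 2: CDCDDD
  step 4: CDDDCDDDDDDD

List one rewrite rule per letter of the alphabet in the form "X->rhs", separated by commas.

A->D, B->CD, C->B, D->AA

  step 1 ⇒ step 2: BBAA ⇒ CD·CD·D·D
    A ↦ D
    B ↦ CD
  step 0 ⇒ step 1: CCD ⇒ B·B·AA
    C ↦ B
  step 0 ⇒ step 1: CCD ⇒ B·B·AA
    D ↦ AA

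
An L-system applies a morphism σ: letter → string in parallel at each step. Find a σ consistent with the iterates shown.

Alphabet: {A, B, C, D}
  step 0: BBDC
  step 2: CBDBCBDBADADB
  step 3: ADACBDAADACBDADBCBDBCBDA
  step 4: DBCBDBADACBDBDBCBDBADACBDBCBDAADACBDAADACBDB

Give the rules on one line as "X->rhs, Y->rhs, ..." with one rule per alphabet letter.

  step 3 ⇒ step 4: ADACBDAADACBDADBCBDBCBDA ⇒ DB·CB·DB·A·DA·CB·DB·DB·CB·DB·A·DA·CB·DB·CB·DA·A·DA·CB·DA·A·DA·CB·DB
    A ↦ DB
    B ↦ DA
    C ↦ A
    D ↦ CB

A->DB, B->DA, C->A, D->CB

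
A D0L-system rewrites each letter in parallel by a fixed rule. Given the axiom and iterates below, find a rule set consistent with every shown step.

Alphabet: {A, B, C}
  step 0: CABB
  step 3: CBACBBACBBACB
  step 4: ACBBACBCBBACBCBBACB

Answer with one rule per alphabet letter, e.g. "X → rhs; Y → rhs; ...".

  step 3 ⇒ step 4: CBACBBACBBACB ⇒ A·CB·B·A·CB·CB·B·A·CB·CB·B·A·CB
    A ↦ B
    B ↦ CB
    C ↦ A

A->B, B->CB, C->A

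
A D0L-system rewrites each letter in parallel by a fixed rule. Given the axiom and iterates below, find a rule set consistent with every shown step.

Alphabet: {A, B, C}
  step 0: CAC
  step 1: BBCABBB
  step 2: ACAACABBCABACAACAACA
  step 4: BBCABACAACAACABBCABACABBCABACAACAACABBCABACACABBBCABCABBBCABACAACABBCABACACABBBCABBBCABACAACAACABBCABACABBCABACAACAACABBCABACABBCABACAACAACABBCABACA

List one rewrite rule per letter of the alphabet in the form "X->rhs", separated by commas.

  step 1 ⇒ step 2: BBCABBB ⇒ ACA·ACA·BB·CAB·ACA·ACA·ACA
    A ↦ CAB
    B ↦ ACA
    C ↦ BB

A->CAB, B->ACA, C->BB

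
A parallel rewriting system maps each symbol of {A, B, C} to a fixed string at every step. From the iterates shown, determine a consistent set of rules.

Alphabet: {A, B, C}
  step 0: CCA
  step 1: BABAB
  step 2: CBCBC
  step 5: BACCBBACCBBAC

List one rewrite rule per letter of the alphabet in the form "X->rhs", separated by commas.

  step 1 ⇒ step 2: BABAB ⇒ C·B·C·B·C
    A ↦ B
    B ↦ C
  step 0 ⇒ step 1: CCA ⇒ BA·BA·B
    C ↦ BA

A->B, B->C, C->BA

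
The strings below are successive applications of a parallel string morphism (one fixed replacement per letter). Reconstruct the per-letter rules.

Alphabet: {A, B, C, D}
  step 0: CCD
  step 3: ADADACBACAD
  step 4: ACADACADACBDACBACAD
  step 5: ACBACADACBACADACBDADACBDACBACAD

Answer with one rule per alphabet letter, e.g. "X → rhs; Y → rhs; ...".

  step 4 ⇒ step 5: ACADACADACBDACBACAD ⇒ AC·B·AC·AD·AC·B·AC·AD·AC·B·D·AD·AC·B·D·AC·B·AC·AD
    A ↦ AC
    B ↦ D
    C ↦ B
    D ↦ AD

A->AC, B->D, C->B, D->AD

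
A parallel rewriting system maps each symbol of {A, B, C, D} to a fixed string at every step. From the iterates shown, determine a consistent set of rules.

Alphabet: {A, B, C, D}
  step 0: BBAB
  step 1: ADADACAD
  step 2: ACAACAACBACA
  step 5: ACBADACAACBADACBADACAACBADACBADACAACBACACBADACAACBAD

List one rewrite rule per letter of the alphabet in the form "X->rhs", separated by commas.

A->AC, B->AD, C->B, D->A

  step 1 ⇒ step 2: ADADACAD ⇒ AC·A·AC·A·AC·B·AC·A
    A ↦ AC
    C ↦ B
    D ↦ A
  step 0 ⇒ step 1: BBAB ⇒ AD·AD·AC·AD
    B ↦ AD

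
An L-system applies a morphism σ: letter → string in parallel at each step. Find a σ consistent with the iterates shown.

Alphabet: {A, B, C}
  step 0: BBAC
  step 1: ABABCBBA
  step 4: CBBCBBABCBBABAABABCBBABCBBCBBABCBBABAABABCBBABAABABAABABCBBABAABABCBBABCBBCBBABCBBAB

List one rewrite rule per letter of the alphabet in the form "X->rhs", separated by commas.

  step 0 ⇒ step 1: BBAC ⇒ AB·AB·CBB·A
    A ↦ CBB
    B ↦ AB
    C ↦ A

A->CBB, B->AB, C->A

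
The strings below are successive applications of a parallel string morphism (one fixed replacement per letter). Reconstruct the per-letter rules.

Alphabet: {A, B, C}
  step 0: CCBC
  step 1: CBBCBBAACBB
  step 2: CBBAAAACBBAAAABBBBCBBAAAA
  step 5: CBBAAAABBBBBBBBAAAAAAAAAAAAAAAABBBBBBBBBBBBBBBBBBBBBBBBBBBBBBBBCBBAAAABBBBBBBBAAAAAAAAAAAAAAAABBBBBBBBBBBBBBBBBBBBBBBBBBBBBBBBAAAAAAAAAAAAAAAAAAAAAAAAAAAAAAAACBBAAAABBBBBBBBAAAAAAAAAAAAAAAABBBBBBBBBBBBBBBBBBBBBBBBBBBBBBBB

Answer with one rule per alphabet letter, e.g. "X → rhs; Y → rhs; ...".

A->BB, B->AA, C->CBB

  step 1 ⇒ step 2: CBBCBBAACBB ⇒ CBB·AA·AA·CBB·AA·AA·BB·BB·CBB·AA·AA
    A ↦ BB
    B ↦ AA
    C ↦ CBB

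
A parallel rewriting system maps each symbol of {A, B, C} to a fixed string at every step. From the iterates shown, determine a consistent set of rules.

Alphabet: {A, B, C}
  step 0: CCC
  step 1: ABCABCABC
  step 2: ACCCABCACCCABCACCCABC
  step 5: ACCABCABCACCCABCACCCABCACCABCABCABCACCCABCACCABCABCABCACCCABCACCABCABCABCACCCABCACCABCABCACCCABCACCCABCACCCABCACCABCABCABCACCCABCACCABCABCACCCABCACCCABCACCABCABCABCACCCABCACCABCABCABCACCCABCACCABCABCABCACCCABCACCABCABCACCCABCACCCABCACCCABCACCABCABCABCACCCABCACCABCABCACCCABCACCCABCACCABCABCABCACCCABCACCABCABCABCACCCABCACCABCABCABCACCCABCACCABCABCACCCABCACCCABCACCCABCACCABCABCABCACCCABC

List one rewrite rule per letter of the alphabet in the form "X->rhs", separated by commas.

  step 1 ⇒ step 2: ABCABCABC ⇒ ACC·C·ABC·ACC·C·ABC·ACC·C·ABC
    A ↦ ACC
    B ↦ C
    C ↦ ABC

A->ACC, B->C, C->ABC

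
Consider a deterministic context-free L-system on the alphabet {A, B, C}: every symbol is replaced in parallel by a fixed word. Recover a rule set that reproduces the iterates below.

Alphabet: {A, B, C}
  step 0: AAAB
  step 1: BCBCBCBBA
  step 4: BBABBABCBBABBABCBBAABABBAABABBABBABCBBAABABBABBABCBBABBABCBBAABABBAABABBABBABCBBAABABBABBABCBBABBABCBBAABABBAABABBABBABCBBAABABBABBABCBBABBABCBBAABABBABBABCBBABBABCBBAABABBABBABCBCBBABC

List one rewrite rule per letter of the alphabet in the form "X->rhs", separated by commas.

  step 0 ⇒ step 1: AAAB ⇒ BC·BC·BC·BBA
    A ↦ BC
    B ↦ BBA
    C ↦ ABA  (constrained at step 1)

A->BC, B->BBA, C->ABA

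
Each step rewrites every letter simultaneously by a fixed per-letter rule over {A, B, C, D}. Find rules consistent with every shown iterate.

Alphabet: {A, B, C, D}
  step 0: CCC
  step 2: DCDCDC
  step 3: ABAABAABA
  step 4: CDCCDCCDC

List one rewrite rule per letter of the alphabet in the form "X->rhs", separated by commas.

A->C, B->D, C->BA, D->A

  step 3 ⇒ step 4: ABAABAABA ⇒ C·D·C·C·D·C·C·D·C
    A ↦ C
    B ↦ D
  step 2 ⇒ step 3: DCDCDC ⇒ A·BA·A·BA·A·BA
    C ↦ BA
  step 2 ⇒ step 3: DCDCDC ⇒ A·BA·A·BA·A·BA
    D ↦ A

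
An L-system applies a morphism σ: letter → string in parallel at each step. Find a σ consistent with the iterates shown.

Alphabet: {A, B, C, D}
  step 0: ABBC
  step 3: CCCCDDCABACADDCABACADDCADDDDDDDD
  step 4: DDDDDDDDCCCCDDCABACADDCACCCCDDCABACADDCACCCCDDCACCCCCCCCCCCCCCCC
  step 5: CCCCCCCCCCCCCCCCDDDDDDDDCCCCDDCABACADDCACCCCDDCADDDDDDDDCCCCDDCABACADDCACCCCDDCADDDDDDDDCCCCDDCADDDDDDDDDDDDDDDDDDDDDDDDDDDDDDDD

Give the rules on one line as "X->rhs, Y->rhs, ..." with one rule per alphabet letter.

  step 4 ⇒ step 5: DDDDDDDDCCCCDDCABACADDCACCCCDDCABACADDCACCCCDDCACCCCCCCCCCCCCCCC ⇒ CC·CC·CC·CC·CC·CC·CC·CC·DD·DD·DD·DD·CC·CC·DD·CA·BA·CA·DD·CA·CC·CC·DD·CA·DD·DD·DD·DD·CC·CC·DD·CA·BA·CA·DD·CA·CC·CC·DD·CA·DD·DD·DD·DD·CC·CC·DD·CA·DD·DD·DD·DD·DD·DD·DD·DD·DD·DD·DD·DD·DD·DD·DD·DD
    A ↦ CA
    B ↦ BA
    C ↦ DD
    D ↦ CC

A->CA, B->BA, C->DD, D->CC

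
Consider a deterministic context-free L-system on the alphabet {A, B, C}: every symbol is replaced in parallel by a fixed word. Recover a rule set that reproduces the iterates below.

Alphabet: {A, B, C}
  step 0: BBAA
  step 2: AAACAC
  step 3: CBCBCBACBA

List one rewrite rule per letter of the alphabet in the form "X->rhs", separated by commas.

  step 2 ⇒ step 3: AAACAC ⇒ CB·CB·CB·A·CB·A
    A ↦ CB
    C ↦ A
    B ↦ C  (constrained at step 0)

A->CB, B->C, C->A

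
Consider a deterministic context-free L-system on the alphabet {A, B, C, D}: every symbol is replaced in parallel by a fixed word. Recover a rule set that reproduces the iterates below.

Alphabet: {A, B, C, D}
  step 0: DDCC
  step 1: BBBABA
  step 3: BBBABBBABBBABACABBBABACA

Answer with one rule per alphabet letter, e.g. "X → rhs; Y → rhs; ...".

A->CA, B->DDC, C->BA, D->B

  step 0 ⇒ step 1: DDCC ⇒ B·B·BA·BA
    C ↦ BA
    D ↦ B
    A ↦ CA  (constrained at step 1)
    B ↦ DDC  (constrained at step 1)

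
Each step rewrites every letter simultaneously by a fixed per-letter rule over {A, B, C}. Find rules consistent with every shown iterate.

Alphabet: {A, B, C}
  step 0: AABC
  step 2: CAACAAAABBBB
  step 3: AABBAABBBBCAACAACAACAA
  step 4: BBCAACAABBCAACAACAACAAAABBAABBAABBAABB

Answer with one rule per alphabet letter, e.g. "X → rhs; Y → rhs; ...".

  step 3 ⇒ step 4: AABBAABBBBCAACAACAACAA ⇒ B·B·CAA·CAA·B·B·CAA·CAA·CAA·CAA·AA·B·B·AA·B·B·AA·B·B·AA·B·B
    A ↦ B
    B ↦ CAA
    C ↦ AA

A->B, B->CAA, C->AA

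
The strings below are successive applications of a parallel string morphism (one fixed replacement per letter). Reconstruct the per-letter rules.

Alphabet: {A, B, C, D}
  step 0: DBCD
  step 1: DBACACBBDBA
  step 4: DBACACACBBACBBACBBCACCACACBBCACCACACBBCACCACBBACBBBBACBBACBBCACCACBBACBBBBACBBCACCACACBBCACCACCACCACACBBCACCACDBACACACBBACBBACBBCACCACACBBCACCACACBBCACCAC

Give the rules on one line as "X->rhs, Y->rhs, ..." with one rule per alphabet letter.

A->AC, B->CAC, C->BB, D->DBA

  step 0 ⇒ step 1: DBCD ⇒ DBA·CAC·BB·DBA
    B ↦ CAC
    C ↦ BB
    D ↦ DBA
    A ↦ AC  (constrained at step 1)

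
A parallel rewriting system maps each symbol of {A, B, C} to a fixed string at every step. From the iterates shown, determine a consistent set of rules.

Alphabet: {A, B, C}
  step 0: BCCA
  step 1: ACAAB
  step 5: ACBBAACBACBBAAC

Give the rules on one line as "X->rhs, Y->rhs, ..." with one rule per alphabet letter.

  step 0 ⇒ step 1: BCCA ⇒ AC·A·A·B
    A ↦ B
    B ↦ AC
    C ↦ A

A->B, B->AC, C->A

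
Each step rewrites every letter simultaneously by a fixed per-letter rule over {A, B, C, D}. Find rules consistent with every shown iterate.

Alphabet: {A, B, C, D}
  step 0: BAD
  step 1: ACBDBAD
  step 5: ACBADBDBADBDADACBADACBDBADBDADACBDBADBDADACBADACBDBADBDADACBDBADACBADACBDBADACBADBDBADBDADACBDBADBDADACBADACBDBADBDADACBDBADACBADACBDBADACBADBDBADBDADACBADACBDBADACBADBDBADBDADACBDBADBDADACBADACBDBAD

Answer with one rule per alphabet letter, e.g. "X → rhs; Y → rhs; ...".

A->BD, B->AC, C->AD, D->BAD

  step 0 ⇒ step 1: BAD ⇒ AC·BD·BAD
    A ↦ BD
    B ↦ AC
    D ↦ BAD
    C ↦ AD  (constrained at step 1)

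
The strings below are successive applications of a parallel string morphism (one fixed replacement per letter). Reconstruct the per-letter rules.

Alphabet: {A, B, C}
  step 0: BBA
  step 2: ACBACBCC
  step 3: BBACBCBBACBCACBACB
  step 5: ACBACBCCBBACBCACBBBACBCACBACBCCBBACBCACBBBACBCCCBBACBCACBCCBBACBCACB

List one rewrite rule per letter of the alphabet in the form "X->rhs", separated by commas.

  step 2 ⇒ step 3: ACBACBCC ⇒ BB·ACB·C·BB·ACB·C·ACB·ACB
    A ↦ BB
    B ↦ C
    C ↦ ACB

A->BB, B->C, C->ACB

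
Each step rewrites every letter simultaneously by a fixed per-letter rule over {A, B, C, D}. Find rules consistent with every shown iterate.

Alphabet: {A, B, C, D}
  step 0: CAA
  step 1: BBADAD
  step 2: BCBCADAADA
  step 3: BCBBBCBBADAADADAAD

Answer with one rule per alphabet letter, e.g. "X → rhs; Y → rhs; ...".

A->AD, B->BC, C->BB, D->A

  step 2 ⇒ step 3: BCBCADAADA ⇒ BC·BB·BC·BB·AD·A·AD·AD·A·AD
    A ↦ AD
    B ↦ BC
    C ↦ BB
    D ↦ A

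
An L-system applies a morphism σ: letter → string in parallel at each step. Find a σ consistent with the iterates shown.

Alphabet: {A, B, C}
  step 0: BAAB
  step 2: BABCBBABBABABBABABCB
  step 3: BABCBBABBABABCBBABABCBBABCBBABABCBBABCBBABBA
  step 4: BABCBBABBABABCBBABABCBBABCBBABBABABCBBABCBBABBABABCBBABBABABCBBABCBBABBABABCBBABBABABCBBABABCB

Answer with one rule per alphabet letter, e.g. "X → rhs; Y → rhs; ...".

A->BCB, B->BA, C->B

  step 3 ⇒ step 4: BABCBBABBABABCBBABABCBBABCBBABABCBBABCBBABBA ⇒ BA·BCB·BA·B·BA·BA·BCB·BA·BA·BCB·BA·BCB·BA·B·BA·BA·BCB·BA·BCB·BA·B·BA·BA·BCB·BA·B·BA·BA·BCB·BA·BCB·BA·B·BA·BA·BCB·BA·B·BA·BA·BCB·BA·BA·BCB
    A ↦ BCB
    B ↦ BA
    C ↦ B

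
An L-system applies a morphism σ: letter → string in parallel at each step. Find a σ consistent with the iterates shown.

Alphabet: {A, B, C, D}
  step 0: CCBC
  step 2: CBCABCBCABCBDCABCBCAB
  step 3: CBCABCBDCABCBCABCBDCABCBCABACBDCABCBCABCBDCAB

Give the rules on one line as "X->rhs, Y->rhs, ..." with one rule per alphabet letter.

A->D, B->CAB, C->CB, D->A

  step 2 ⇒ step 3: CBCABCBCABCBDCABCBCAB ⇒ CB·CAB·CB·D·CAB·CB·CAB·CB·D·CAB·CB·CAB·A·CB·D·CAB·CB·CAB·CB·D·CAB
    A ↦ D
    B ↦ CAB
    C ↦ CB
    D ↦ A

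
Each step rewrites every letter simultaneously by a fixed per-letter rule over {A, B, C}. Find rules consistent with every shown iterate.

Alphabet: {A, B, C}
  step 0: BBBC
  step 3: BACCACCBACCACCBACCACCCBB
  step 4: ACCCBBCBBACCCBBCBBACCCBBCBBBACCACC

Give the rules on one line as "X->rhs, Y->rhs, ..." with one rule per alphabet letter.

  step 3 ⇒ step 4: BACCACCBACCACCBACCACCCBB ⇒ ACC·C·B·B·C·B·B·ACC·C·B·B·C·B·B·ACC·C·B·B·C·B·B·B·ACC·ACC
    A ↦ C
    B ↦ ACC
    C ↦ B

A->C, B->ACC, C->B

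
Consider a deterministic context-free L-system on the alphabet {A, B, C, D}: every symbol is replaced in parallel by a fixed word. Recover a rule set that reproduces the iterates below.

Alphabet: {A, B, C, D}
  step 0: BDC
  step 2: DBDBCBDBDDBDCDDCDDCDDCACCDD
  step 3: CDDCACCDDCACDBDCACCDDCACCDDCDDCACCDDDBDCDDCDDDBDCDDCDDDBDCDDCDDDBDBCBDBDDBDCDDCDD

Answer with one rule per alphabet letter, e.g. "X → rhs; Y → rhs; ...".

  step 2 ⇒ step 3: DBDBCBDBDDBDCDDCDDCDDCACCDD ⇒ CDD·CAC·CDD·CAC·DBD·CAC·CDD·CAC·CDD·CDD·CAC·CDD·DBD·CDD·CDD·DBD·CDD·CDD·DBD·CDD·CDD·DBD·BCB·DBD·DBD·CDD·CDD
    A ↦ BCB
    B ↦ CAC
    C ↦ DBD
    D ↦ CDD

A->BCB, B->CAC, C->DBD, D->CDD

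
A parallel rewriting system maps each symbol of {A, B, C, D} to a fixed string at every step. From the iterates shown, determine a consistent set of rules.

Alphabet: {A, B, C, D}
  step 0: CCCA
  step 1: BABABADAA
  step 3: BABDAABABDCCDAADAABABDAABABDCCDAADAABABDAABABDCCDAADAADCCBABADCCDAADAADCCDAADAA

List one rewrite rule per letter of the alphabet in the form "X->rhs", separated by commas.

A->DAA, B->BAB, C->BA, D->DCC

  step 0 ⇒ step 1: CCCA ⇒ BA·BA·BA·DAA
    A ↦ DAA
    C ↦ BA
    B ↦ BAB  (constrained at step 1)
    D ↦ DCC  (constrained at step 1)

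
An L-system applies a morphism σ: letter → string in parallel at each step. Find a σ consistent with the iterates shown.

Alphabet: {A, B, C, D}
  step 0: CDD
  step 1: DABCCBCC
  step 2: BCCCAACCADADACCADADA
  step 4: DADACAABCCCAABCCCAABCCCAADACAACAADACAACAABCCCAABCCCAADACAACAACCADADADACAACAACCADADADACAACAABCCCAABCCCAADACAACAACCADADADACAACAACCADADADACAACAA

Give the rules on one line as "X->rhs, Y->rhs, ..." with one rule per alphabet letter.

A->CAA, B->CCA, C->DA, D->BCC

  step 1 ⇒ step 2: DABCCBCC ⇒ BCC·CAA·CCA·DA·DA·CCA·DA·DA
    A ↦ CAA
    B ↦ CCA
    C ↦ DA
    D ↦ BCC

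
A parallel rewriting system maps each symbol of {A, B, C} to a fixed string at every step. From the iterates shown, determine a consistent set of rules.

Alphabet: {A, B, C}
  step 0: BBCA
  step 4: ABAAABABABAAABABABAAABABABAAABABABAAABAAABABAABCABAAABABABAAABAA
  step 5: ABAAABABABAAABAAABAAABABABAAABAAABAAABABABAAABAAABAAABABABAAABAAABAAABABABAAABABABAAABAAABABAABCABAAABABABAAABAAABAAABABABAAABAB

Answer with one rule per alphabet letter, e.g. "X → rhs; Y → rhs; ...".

  step 4 ⇒ step 5: ABAAABABABAAABABABAAABABABAAABABABAAABAAABABAABCABAAABABABAAABAA ⇒ AB·AA·AB·AB·AB·AA·AB·AA·AB·AA·AB·AB·AB·AA·AB·AA·AB·AA·AB·AB·AB·AA·AB·AA·AB·AA·AB·AB·AB·AA·AB·AA·AB·AA·AB·AB·AB·AA·AB·AB·AB·AA·AB·AA·AB·AB·AA·BC·AB·AA·AB·AB·AB·AA·AB·AA·AB·AA·AB·AB·AB·AA·AB·AB
    A ↦ AB
    B ↦ AA
    C ↦ BC

A->AB, B->AA, C->BC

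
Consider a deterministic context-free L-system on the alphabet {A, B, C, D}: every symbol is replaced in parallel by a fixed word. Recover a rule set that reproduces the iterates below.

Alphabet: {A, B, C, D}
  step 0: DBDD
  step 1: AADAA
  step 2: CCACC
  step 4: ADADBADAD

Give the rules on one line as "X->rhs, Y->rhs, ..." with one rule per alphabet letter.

  step 1 ⇒ step 2: AADAA ⇒ C·C·A·C·C
    A ↦ C
    D ↦ A
  step 0 ⇒ step 1: DBDD ⇒ A·AD·A·A
    B ↦ AD
    C ↦ B  (constrained at step 2)

A->C, B->AD, C->B, D->A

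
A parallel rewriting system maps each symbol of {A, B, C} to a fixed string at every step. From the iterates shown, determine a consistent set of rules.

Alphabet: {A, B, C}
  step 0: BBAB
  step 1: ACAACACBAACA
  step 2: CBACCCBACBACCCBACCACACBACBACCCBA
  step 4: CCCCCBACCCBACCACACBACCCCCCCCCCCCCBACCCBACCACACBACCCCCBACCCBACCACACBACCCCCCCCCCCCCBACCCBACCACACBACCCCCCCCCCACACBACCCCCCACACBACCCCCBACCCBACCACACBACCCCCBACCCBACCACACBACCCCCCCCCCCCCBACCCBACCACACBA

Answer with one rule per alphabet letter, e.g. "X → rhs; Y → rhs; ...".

  step 1 ⇒ step 2: ACAACACBAACA ⇒ CBA·CC·CBA·CBA·CC·CBA·CC·ACA·CBA·CBA·CC·CBA
    A ↦ CBA
    B ↦ ACA
    C ↦ CC

A->CBA, B->ACA, C->CC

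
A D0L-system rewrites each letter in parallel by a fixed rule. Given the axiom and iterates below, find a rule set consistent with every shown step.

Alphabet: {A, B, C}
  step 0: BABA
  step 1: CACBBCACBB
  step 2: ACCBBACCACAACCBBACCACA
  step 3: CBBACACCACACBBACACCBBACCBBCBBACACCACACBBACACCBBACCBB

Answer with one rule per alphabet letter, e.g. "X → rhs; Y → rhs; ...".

A->CBB, B->CA, C->AC

  step 2 ⇒ step 3: ACCBBACCACAACCBBACCACA ⇒ CBB·AC·AC·CA·CA·CBB·AC·AC·CBB·AC·CBB·CBB·AC·AC·CA·CA·CBB·AC·AC·CBB·AC·CBB
    A ↦ CBB
    B ↦ CA
    C ↦ AC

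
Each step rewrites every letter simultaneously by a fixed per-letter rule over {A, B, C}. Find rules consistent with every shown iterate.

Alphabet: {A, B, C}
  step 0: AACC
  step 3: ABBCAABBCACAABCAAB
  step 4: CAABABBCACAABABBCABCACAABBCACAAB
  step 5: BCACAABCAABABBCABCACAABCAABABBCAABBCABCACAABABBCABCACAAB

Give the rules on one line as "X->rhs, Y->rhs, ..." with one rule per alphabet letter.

  step 4 ⇒ step 5: CAABABBCACAABABBCABCACAABBCACAAB ⇒ B·CA·CA·AB·CA·AB·AB·B·CA·B·CA·CA·AB·CA·AB·AB·B·CA·AB·B·CA·B·CA·CA·AB·AB·B·CA·B·CA·CA·AB
    A ↦ CA
    B ↦ AB
    C ↦ B

A->CA, B->AB, C->B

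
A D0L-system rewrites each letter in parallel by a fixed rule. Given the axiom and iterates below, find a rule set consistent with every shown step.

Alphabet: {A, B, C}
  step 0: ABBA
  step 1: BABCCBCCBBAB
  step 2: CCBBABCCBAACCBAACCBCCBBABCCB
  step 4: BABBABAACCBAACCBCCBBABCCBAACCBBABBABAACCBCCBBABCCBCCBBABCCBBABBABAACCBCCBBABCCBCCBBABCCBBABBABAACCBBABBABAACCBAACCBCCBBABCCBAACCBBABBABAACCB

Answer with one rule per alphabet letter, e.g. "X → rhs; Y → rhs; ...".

A->BAB, B->CCB, C->A

  step 1 ⇒ step 2: BABCCBCCBBAB ⇒ CCB·BAB·CCB·A·A·CCB·A·A·CCB·CCB·BAB·CCB
    A ↦ BAB
    B ↦ CCB
    C ↦ A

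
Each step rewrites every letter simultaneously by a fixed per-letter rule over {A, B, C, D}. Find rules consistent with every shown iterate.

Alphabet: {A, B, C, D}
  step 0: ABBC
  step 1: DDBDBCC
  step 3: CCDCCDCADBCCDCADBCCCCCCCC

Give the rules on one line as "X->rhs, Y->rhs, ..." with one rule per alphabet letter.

A->D, B->DB, C->CC, D->CA

  step 0 ⇒ step 1: ABBC ⇒ D·DB·DB·CC
    A ↦ D
    B ↦ DB
    C ↦ CC
    D ↦ CA  (constrained at step 1)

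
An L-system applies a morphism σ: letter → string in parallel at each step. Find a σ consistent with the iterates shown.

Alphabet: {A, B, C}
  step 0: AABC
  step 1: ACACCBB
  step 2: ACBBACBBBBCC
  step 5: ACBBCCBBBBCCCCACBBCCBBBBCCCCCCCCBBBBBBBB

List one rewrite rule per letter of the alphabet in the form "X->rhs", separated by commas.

A->AC, B->C, C->BB

  step 1 ⇒ step 2: ACACCBB ⇒ AC·BB·AC·BB·BB·C·C
    A ↦ AC
    B ↦ C
    C ↦ BB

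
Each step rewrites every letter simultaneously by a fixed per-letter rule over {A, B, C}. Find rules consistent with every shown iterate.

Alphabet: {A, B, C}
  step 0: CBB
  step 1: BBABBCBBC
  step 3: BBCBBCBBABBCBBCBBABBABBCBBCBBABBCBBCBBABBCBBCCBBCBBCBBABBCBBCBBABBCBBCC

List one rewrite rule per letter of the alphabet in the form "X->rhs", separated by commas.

A->C, B->BBC, C->BBA

  step 0 ⇒ step 1: CBB ⇒ BBA·BBC·BBC
    B ↦ BBC
    C ↦ BBA
    A ↦ C  (constrained at step 1)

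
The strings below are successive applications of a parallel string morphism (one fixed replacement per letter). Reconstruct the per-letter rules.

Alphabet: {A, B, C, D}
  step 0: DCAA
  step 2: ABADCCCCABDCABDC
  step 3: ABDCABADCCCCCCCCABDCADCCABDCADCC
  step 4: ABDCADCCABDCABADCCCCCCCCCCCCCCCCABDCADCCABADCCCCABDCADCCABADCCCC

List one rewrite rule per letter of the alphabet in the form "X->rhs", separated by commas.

  step 3 ⇒ step 4: ABDCABADCCCCCCCCABDCADCCABDCADCC ⇒ AB·DC·AD·CC·AB·DC·AB·AD·CC·CC·CC·CC·CC·CC·CC·CC·AB·DC·AD·CC·AB·AD·CC·CC·AB·DC·AD·CC·AB·AD·CC·CC
    A ↦ AB
    B ↦ DC
    C ↦ CC
    D ↦ AD

A->AB, B->DC, C->CC, D->AD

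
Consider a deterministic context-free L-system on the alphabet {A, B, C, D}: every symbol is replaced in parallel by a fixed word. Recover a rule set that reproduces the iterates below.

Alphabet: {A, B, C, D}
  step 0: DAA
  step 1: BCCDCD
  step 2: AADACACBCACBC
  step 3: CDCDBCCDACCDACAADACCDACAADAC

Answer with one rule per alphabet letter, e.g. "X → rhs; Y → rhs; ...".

  step 2 ⇒ step 3: AADACACBCACBC ⇒ CD·CD·BC·CD·AC·CD·AC·AAD·AC·CD·AC·AAD·AC
    A ↦ CD
    B ↦ AAD
    C ↦ AC
    D ↦ BC

A->CD, B->AAD, C->AC, D->BC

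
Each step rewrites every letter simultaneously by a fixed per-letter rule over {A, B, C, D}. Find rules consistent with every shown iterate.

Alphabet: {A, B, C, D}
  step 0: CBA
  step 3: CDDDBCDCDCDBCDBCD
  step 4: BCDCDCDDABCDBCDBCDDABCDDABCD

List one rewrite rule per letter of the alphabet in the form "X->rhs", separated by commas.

  step 3 ⇒ step 4: CDDDBCDCDCDBCDBCD ⇒ B·CD·CD·CD·DA·B·CD·B·CD·B·CD·DA·B·CD·DA·B·CD
    B ↦ DA
    C ↦ B
    D ↦ CD
    A ↦ DD  (constrained at step 0)

A->DD, B->DA, C->B, D->CD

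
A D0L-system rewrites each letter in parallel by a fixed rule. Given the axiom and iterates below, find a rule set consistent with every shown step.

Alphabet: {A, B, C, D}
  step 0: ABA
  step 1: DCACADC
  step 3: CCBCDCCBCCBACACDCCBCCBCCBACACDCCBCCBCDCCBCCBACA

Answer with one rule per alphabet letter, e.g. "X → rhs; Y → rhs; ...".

A->DC, B->ACA, C->CCB, D->CD

  step 0 ⇒ step 1: ABA ⇒ DC·ACA·DC
    A ↦ DC
    B ↦ ACA
    C ↦ CCB  (constrained at step 1)
    D ↦ CD  (constrained at step 1)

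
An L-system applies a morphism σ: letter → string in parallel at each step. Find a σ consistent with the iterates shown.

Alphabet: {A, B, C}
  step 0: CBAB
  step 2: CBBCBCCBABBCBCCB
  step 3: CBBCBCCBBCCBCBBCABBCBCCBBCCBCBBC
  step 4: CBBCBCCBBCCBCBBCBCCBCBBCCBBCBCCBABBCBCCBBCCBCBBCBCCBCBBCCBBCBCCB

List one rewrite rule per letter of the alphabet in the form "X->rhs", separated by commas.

  step 3 ⇒ step 4: CBBCBCCBBCCBCBBCABBCBCCBBCCBCBBC ⇒ CB·BC·BC·CB·BC·CB·CB·BC·BC·CB·CB·BC·CB·BC·BC·CB·AB·BC·BC·CB·BC·CB·CB·BC·BC·CB·CB·BC·CB·BC·BC·CB
    A ↦ AB
    B ↦ BC
    C ↦ CB

A->AB, B->BC, C->CB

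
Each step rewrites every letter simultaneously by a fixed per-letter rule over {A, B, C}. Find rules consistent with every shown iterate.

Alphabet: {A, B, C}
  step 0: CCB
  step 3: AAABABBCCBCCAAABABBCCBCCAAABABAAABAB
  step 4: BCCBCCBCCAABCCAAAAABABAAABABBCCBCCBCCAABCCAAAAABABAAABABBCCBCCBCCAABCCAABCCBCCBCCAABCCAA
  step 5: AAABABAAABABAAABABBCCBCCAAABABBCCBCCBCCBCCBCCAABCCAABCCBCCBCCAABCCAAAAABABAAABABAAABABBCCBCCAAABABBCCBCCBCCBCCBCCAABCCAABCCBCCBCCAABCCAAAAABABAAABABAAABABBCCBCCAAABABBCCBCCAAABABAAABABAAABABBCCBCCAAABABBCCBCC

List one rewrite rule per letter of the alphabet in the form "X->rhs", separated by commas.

  step 4 ⇒ step 5: BCCBCCBCCAABCCAAAAABABAAABABBCCBCCBCCAABCCAAAAABABAAABABBCCBCCBCCAABCCAABCCBCCBCCAABCCAA ⇒ AA·AB·AB·AA·AB·AB·AA·AB·AB·BCC·BCC·AA·AB·AB·BCC·BCC·BCC·BCC·BCC·AA·BCC·AA·BCC·BCC·BCC·AA·BCC·AA·AA·AB·AB·AA·AB·AB·AA·AB·AB·BCC·BCC·AA·AB·AB·BCC·BCC·BCC·BCC·BCC·AA·BCC·AA·BCC·BCC·BCC·AA·BCC·AA·AA·AB·AB·AA·AB·AB·AA·AB·AB·BCC·BCC·AA·AB·AB·BCC·BCC·AA·AB·AB·AA·AB·AB·AA·AB·AB·BCC·BCC·AA·AB·AB·BCC·BCC
    A ↦ BCC
    B ↦ AA
    C ↦ AB

A->BCC, B->AA, C->AB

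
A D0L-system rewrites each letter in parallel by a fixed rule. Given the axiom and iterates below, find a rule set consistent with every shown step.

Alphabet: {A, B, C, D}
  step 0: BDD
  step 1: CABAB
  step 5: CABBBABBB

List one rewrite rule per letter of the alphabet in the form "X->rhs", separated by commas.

A->D, B->C, C->B, D->AB

  step 0 ⇒ step 1: BDD ⇒ C·AB·AB
    B ↦ C
    D ↦ AB
    A ↦ D  (constrained at step 1)
    C ↦ B  (constrained at step 1)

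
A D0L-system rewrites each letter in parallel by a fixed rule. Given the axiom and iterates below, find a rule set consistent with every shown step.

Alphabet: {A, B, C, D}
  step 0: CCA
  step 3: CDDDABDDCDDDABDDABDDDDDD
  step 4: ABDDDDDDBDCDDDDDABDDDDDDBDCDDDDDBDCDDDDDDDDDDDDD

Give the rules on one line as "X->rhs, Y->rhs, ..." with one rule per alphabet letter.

  step 3 ⇒ step 4: CDDDABDDCDDDABDDABDDDDDD ⇒ AB·DD·DD·DD·BD·CD·DD·DD·AB·DD·DD·DD·BD·CD·DD·DD·BD·CD·DD·DD·DD·DD·DD·DD
    A ↦ BD
    B ↦ CD
    C ↦ AB
    D ↦ DD

A->BD, B->CD, C->AB, D->DD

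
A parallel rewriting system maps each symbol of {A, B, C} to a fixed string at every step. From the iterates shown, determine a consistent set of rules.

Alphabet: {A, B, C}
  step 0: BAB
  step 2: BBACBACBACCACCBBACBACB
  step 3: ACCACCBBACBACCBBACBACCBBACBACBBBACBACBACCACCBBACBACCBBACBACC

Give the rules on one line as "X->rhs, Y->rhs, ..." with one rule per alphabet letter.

  step 2 ⇒ step 3: BBACBACBACCACCBBACBACB ⇒ ACC·ACC·BB·ACB·ACC·BB·ACB·ACC·BB·ACB·ACB·BB·ACB·ACB·ACC·ACC·BB·ACB·ACC·BB·ACB·ACC
    A ↦ BB
    B ↦ ACC
    C ↦ ACB

A->BB, B->ACC, C->ACB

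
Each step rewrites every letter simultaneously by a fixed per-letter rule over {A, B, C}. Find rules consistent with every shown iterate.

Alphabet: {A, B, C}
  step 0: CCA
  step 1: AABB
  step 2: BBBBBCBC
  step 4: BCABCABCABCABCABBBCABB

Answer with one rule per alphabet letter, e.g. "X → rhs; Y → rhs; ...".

  step 1 ⇒ step 2: AABB ⇒ BB·BB·BC·BC
    A ↦ BB
    B ↦ BC
  step 0 ⇒ step 1: CCA ⇒ A·A·BB
    C ↦ A

A->BB, B->BC, C->A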